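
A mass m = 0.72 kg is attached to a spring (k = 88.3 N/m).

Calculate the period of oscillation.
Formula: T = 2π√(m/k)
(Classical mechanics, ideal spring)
T = 2π√(m/k) = 2π√(0.72/88.3) = 0.5674 s; f = 1/T = 1.763 Hz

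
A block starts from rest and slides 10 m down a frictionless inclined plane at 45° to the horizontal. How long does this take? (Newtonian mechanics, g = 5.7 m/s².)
a = g sin(θ) = 5.7 × sin(45°) = 4.03 m/s²
t = √(2d/a) = √(2 × 10 / 4.03) = 2.23 s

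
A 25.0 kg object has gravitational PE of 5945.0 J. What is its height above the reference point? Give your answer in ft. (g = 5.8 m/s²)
PE = mgh → h = PE/(mg) = 5945 J / (25 kg × 5.8 m/s²) = 41 m = 134.5 ft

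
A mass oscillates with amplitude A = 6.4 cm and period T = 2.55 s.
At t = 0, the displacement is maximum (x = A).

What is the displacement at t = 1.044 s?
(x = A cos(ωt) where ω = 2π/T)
ω = 2π/T = 2π/2.55 = 2.464 rad/s
x = A cos(ωt) = 6.4×cos(2.464×1.044) = -5.391 cm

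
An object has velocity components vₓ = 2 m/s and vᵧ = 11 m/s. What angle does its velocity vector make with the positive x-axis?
θ = arctan(vᵧ/vₓ) = arctan(11/2) = 79.7°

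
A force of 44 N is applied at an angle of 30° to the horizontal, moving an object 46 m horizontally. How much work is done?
W = Fd cosθ = 44×46×cos(30°) = 1752.8 J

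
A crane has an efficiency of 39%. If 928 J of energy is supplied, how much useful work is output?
W_out = η × W_in = 0.39 × 928 = 361.92 J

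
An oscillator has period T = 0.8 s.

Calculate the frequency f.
f = 1/T = 1/0.8 = 1.25 Hz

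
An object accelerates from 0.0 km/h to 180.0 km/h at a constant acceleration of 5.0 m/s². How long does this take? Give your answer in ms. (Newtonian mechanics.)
t = (v - v₀)/a (with unit conversion) = 10000.0 ms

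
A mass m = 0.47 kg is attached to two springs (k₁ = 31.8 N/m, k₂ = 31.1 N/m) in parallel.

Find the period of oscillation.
k_eq = k₁+k₂ = 62.9 N/m
T = 2π√(m/k_eq) = 2π√(0.47/62.9) = 0.5431 s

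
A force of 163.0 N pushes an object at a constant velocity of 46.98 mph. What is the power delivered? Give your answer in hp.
P = Fv = 163 N × 21 m/s = 3423 W = 4.591 hp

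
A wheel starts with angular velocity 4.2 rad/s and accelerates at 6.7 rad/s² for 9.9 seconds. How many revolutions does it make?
θ = ω₀t + ½αt² = 4.2×9.9 + ½×6.7×9.9² = 369.91 rad
Revolutions = θ/(2π) = 369.91/(2π) = 58.87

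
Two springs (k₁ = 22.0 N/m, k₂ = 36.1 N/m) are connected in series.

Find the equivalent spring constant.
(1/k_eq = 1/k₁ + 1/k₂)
1/k_eq = 1/22.0 + 1/36.1 = 0.073155; k_eq = 13.67 N/m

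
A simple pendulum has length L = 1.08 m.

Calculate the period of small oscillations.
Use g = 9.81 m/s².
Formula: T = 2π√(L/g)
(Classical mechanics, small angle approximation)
T = 2π√(L/g) = 2π√(1.08/9.81) = 2.085 s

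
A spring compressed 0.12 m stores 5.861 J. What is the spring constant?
PE = ½kx² → k = 2PE/x² = 2×5.861/0.12² = 814.0 N/m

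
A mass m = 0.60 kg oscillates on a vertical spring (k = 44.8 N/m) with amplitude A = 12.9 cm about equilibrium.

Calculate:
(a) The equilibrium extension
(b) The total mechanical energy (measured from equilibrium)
x_eq = mg/k = 0.6×9.81/44.8 = 0.1314 m = 13.14 cm
E = ½kA² = ½×44.8×(0.129)² = 0.3728 J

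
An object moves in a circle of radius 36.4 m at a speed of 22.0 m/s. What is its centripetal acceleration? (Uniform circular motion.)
a_c = v²/r = 22.0²/36.4 = 484/36.4 = 13.3 m/s²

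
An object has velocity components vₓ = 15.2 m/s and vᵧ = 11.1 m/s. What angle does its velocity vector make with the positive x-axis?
θ = arctan(vᵧ/vₓ) = arctan(11.1/15.2) = 36.14°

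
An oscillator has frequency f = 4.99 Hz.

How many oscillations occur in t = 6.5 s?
n = f×t = 4.99×6.5 = 32.44 oscillations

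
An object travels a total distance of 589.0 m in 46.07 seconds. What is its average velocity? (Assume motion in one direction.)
v_avg = Δd / Δt = 589.0 / 46.07 = 12.78 m/s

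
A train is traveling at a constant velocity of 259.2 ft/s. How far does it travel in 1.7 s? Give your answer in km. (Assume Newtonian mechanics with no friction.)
d = vt (with unit conversion) = 0.1343 km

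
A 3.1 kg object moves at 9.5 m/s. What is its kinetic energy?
KE = ½mv² = ½×3.1×9.5² = 139.8875 J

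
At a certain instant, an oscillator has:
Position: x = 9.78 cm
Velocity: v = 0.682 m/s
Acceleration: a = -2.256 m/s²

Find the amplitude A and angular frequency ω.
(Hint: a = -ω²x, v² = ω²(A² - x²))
a = −ω²x → ω = √(|a|/x) = √(2.256/0.0978) = 4.803 rad/s
v² = ω²(A² − x²) → A = √(x² + v²/ω²) = √(0.0978² + 0.682²/4.803²) = 0.1724 m = 17.24 cm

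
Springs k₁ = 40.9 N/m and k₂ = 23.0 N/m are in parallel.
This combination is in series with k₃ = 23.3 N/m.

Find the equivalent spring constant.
k₁₂ = k₁ + k₂ = 63.9 N/m (parallel)
1/k_eq = 1/k₁₂ + 1/k₃ → k_eq = 17.07 N/m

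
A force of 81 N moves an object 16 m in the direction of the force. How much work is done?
W = Fd = 81×16 = 1296.0 J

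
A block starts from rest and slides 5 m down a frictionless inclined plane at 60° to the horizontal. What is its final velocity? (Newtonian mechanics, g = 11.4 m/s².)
a = g sin(θ) = 11.4 × sin(60°) = 9.87 m/s²
v = √(2ad) = √(2 × 9.87 × 5) = 9.94 m/s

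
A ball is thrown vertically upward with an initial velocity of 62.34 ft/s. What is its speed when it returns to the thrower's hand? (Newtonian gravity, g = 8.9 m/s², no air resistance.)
By conservation of energy, the ball returns at the same speed = 62.34 ft/s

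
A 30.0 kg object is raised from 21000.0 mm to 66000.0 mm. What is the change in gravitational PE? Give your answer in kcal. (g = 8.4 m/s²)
ΔPE = mg(h₂ − h₁) = 30 kg × 8.4 m/s² × (66 − 21) m = 1.134e+04 J = 2.71 kcal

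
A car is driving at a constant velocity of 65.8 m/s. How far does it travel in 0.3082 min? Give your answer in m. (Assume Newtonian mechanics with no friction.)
d = vt (with unit conversion) = 1217.0 m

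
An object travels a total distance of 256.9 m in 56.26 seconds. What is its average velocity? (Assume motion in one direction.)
v_avg = Δd / Δt = 256.9 / 56.26 = 4.57 m/s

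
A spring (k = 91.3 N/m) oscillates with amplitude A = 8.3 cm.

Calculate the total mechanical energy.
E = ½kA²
E = ½kA² = ½×91.3×(0.083)² = 0.3145 J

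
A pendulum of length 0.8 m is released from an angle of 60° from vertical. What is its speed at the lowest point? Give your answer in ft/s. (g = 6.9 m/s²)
h = L(1 − cosθ) = 0.8×(1 − cos60°) = 0.4 m
v = √(2gh) = √(2×6.9×0.4) = 2.349 m/s = 7.708 ft/s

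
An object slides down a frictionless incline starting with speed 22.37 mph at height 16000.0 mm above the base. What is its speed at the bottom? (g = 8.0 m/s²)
½mv₀² + mgh = ½mv² → v = √(v₀² + 2gh) = √(10² + 2×8.0×16) = 18.87 m/s = 42.21 mph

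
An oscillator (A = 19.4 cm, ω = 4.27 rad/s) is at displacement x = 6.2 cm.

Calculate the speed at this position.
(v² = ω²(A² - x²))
v = ω√(A² − x²) = 4.27×√(0.194² − 0.062²) = 0.7849 m/s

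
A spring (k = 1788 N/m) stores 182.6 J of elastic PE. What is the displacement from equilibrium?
PE = ½kx² → x = √(2PE/k) = √(2×182.6/1788) = 0.4519 m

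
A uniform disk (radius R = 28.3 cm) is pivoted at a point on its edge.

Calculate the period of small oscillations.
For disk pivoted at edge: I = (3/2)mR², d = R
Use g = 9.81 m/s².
I/m = (3/2)R² = 0.1201 m²; d = R = 0.283 m
T = 2π√((3/2)R²/(gR)) = 2π√(3R/(2g)) = 1.307 s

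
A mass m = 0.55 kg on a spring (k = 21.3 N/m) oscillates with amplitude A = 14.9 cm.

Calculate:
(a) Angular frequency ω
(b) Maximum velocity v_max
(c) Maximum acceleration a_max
ω = √(k/m) = √(21.3/0.55) = 6.223 rad/s
v_max = ωA = 6.223×0.149 = 0.9272 m/s
a_max = ω²A = 6.223²×0.149 = 5.77 m/s²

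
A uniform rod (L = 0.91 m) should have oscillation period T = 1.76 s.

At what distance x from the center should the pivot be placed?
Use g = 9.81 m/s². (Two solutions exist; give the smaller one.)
T = 2π√((L²/12 + x²)/(gx)). Let c = T²g/(4π²) = 0.7697.
x² − cx + L²/12 = 0 → x = (c − √(c² − L²/3))/2 = 0.1036 m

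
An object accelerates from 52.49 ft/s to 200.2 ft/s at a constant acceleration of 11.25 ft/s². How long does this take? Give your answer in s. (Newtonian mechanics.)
t = (v - v₀)/a (with unit conversion) = 13.13 s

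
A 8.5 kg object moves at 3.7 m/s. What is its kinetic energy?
KE = ½mv² = ½×8.5×3.7² = 58.1825 J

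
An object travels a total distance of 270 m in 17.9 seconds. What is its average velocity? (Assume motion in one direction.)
v_avg = Δd / Δt = 270 / 17.9 = 15.08 m/s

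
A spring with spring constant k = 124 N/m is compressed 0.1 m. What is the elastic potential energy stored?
PE = ½kx² = ½×124×0.1² = 0.62 J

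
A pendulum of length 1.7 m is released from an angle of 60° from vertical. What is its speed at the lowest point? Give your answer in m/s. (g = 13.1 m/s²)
h = L(1 − cosθ) = 1.7×(1 − cos60°) = 0.85 m
v = √(2gh) = √(2×13.1×0.85) = 4.719 m/s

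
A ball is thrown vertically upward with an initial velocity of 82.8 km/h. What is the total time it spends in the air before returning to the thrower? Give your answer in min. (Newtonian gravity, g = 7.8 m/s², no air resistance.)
t_total = 2v₀/g (with unit conversion) = 0.09829 min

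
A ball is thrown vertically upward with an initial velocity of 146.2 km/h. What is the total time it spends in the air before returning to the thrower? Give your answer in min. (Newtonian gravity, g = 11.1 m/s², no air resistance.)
t_total = 2v₀/g (with unit conversion) = 0.122 min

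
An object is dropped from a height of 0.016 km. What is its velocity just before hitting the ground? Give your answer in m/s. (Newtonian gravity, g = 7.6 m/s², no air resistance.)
v = √(2gh) (with unit conversion) = 15.59 m/s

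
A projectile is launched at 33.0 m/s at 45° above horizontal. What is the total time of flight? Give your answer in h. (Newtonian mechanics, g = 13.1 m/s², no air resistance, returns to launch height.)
T = 2v₀sin(θ)/g (with unit conversion) = 0.0009896 h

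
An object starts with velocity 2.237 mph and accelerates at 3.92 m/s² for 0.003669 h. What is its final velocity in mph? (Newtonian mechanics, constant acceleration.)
v = v₀ + at (with unit conversion) = 118.1 mph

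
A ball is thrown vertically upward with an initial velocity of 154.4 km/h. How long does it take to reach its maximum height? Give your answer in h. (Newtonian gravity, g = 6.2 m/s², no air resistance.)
t_up = v₀/g (with unit conversion) = 0.001922 h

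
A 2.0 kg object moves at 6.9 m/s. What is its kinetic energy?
KE = ½mv² = ½×2.0×6.9² = 47.61 J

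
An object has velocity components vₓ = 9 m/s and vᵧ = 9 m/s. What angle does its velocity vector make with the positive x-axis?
θ = arctan(vᵧ/vₓ) = arctan(9/9) = 45.0°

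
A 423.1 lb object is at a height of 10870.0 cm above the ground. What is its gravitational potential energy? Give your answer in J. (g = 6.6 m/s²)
PE = mgh = 191.9 kg × 6.6 m/s² × 108.7 m = 1.377e+05 J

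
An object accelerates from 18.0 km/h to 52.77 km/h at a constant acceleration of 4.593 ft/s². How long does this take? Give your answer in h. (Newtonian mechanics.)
t = (v - v₀)/a (with unit conversion) = 0.001916 h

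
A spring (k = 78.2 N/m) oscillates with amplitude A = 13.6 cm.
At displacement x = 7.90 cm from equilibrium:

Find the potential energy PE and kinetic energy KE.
E_total = ½kA² = ½×78.2×(0.136)² = 0.7232 J
PE = ½kx² = ½×78.2×(0.079)² = 0.244 J
KE = E_total − PE = 0.4792 J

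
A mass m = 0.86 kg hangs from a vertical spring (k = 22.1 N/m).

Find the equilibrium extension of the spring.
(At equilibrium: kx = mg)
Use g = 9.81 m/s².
x_eq = mg/k = 0.86×9.81/22.1 = 0.3817 m = 38.17 cm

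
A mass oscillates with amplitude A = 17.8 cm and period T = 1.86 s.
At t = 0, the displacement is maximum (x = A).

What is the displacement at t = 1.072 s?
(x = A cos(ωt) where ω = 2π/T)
ω = 2π/T = 2π/1.86 = 3.378 rad/s
x = A cos(ωt) = 17.8×cos(3.378×1.072) = -15.79 cm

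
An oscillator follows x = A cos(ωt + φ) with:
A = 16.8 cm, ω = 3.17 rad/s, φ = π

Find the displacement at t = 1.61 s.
x = A cos(ωt + φ) = 16.8×cos(3.17×1.61 + π) = -6.408 cm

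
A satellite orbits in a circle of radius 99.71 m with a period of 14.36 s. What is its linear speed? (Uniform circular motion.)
v = 2πr/T = 2π×99.71/14.36 = 43.63 m/s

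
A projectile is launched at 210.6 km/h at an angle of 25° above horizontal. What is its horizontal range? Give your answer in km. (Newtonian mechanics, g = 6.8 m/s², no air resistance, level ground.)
R = v₀² sin(2θ) / g (with unit conversion) = 0.3855 km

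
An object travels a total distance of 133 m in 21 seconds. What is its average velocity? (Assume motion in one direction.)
v_avg = Δd / Δt = 133 / 21 = 6.33 m/s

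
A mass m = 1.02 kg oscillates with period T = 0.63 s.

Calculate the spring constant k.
T = 2π√(m/k) → k = m(2π/T)² = 1.02×(2π/0.63)² = 101.5 N/m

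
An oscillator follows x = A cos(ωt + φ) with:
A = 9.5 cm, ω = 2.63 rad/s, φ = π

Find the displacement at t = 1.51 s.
x = A cos(ωt + φ) = 9.5×cos(2.63×1.51 + π) = 6.413 cm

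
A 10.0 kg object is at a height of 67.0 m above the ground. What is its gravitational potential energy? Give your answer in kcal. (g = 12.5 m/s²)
PE = mgh = 10 kg × 12.5 m/s² × 67 m = 8375 J = 2.002 kcal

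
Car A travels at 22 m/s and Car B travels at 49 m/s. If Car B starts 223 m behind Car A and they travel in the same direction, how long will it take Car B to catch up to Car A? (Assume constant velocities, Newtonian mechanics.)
Relative speed: v_rel = 49 - 22 = 27 m/s
Time to catch: t = d₀/v_rel = 223/27 = 8.26 s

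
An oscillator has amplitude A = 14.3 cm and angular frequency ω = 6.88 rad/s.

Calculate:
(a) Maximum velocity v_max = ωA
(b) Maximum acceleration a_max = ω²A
v_max = ωA = 6.88×0.143 = 0.9838 m/s
a_max = ω²A = 6.88²×0.143 = 6.769 m/s²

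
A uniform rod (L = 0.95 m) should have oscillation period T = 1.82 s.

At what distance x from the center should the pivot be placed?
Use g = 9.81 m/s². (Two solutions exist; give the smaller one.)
T = 2π√((L²/12 + x²)/(gx)). Let c = T²g/(4π²) = 0.8231.
x² − cx + L²/12 = 0 → x = (c − √(c² − L²/3))/2 = 0.1047 m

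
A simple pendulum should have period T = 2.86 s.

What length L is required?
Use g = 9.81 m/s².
T = 2π√(L/g) → L = g(T/2π)² = 9.81×(2.86/2π)² = 2.033 m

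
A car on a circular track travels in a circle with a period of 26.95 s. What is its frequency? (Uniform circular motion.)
f = 1/T = 1/26.95 = 0.0371 Hz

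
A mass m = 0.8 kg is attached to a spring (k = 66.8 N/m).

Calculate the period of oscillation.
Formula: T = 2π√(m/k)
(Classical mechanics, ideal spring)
T = 2π√(m/k) = 2π√(0.8/66.8) = 0.6876 s; f = 1/T = 1.454 Hz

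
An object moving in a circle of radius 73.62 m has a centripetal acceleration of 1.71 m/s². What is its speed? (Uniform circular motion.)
v = √(a_c × r) = √(1.71 × 73.62) = 11.22 m/s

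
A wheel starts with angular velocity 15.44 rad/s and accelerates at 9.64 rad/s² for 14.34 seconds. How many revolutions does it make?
θ = ω₀t + ½αt² = 15.44×14.34 + ½×9.64×14.34² = 1212.57 rad
Revolutions = θ/(2π) = 1212.57/(2π) = 192.99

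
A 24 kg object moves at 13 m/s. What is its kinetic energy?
KE = ½mv² = ½×24×13² = 2028.0 J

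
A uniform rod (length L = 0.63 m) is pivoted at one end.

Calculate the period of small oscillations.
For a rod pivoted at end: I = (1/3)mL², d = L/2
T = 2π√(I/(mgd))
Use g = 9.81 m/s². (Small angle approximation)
I/m = (1/3)L² = 0.1323 m²; d = L/2 = 0.315 m
T = 2π√(I/(mgd)) = 2π√(0.1323/(9.81×0.315)) = 1.3 s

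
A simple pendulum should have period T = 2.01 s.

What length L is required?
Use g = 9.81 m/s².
T = 2π√(L/g) → L = g(T/2π)² = 9.81×(2.01/2π)² = 1.004 m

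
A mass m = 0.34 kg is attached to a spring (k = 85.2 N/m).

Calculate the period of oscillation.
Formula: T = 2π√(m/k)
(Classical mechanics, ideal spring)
T = 2π√(m/k) = 2π√(0.34/85.2) = 0.3969 s; f = 1/T = 2.519 Hz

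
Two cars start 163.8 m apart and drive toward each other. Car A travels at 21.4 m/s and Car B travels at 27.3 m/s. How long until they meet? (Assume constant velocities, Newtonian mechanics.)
Combined speed: v_combined = 21.4 + 27.3 = 48.7 m/s
Time to meet: t = d/48.7 = 163.8/48.7 = 3.36 s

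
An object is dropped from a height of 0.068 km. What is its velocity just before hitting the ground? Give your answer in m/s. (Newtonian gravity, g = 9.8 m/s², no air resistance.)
v = √(2gh) (with unit conversion) = 36.51 m/s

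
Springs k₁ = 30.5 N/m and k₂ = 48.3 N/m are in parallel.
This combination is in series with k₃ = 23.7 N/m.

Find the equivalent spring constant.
k₁₂ = k₁ + k₂ = 78.8 N/m (parallel)
1/k_eq = 1/k₁₂ + 1/k₃ → k_eq = 18.22 N/m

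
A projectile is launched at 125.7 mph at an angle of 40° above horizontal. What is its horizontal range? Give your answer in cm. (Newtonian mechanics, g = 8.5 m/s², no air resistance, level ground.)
R = v₀² sin(2θ) / g (with unit conversion) = 36580.0 cm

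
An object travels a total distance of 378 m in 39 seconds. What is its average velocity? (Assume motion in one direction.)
v_avg = Δd / Δt = 378 / 39 = 9.69 m/s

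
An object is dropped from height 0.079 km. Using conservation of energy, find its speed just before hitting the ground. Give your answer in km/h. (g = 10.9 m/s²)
mgh = ½mv² → v = √(2gh) = √(2×10.9×79) = 41.5 m/s = 149.4 km/h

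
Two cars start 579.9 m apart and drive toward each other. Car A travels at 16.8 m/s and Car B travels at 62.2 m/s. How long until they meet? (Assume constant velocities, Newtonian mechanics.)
Combined speed: v_combined = 16.8 + 62.2 = 79 m/s
Time to meet: t = d/79 = 579.9/79 = 7.34 s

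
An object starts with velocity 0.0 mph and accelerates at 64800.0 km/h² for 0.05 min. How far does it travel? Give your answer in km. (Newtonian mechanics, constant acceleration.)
d = v₀t + ½at² (with unit conversion) = 0.0225 km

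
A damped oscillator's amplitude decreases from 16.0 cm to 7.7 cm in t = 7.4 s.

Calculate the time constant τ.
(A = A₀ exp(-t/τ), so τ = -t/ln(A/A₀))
A/A₀ = 7.7/16.0 = 0.4813; ln(A/A₀) = -0.7314
τ = −t/ln(A/A₀) = −7.4/-0.7314 = 10.12 s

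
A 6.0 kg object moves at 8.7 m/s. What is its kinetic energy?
KE = ½mv² = ½×6.0×8.7² = 227.07 J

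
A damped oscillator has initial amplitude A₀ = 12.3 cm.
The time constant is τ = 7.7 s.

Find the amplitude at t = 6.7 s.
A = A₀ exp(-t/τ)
A = A₀ exp(−t/τ) = 12.3×exp(−6.7/7.7) = 5.152 cm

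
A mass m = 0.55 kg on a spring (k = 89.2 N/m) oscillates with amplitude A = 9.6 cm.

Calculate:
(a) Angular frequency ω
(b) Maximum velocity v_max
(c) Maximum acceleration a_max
ω = √(k/m) = √(89.2/0.55) = 12.74 rad/s
v_max = ωA = 12.74×0.096 = 1.223 m/s
a_max = ω²A = 12.74²×0.096 = 15.57 m/s²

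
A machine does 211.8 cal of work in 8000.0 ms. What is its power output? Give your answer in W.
P = W/t = 886.2 J / 8 s = 110.8 W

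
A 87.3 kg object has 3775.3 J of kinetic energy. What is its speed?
KE = ½mv² → v = √(2KE/m) = √(2×3775.3/87.3) = 9.3 m/s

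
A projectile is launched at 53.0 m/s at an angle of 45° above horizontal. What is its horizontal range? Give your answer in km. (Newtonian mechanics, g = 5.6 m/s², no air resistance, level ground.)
R = v₀² sin(2θ) / g (with unit conversion) = 0.5016 km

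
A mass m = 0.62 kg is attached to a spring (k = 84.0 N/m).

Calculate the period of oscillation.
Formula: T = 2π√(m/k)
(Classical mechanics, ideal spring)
T = 2π√(m/k) = 2π√(0.62/84.0) = 0.5398 s; f = 1/T = 1.853 Hz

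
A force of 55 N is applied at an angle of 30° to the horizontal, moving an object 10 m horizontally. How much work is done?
W = Fd cosθ = 55×10×cos(30°) = 476.31 J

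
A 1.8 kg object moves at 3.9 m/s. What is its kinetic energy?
KE = ½mv² = ½×1.8×3.9² = 13.689 J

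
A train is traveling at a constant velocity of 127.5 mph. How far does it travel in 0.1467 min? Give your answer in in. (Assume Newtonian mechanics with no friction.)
d = vt (with unit conversion) = 19750.0 in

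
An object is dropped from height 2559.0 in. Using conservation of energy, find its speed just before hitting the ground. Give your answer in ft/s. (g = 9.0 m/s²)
mgh = ½mv² → v = √(2gh) = √(2×9.0×65) = 34.2 m/s = 112.2 ft/s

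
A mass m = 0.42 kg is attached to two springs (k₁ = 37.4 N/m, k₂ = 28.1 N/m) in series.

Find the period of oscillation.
k_eq = k₁k₂/(k₁+k₂) = 16.04 N/m
T = 2π√(m/k_eq) = 2π√(0.42/16.04) = 1.017 s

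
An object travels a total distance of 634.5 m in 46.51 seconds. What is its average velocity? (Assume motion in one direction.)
v_avg = Δd / Δt = 634.5 / 46.51 = 13.64 m/s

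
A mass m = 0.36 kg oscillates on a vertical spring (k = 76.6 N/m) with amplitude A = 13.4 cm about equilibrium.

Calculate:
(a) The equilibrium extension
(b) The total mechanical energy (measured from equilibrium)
x_eq = mg/k = 0.36×9.81/76.6 = 0.0461 m = 4.61 cm
E = ½kA² = ½×76.6×(0.134)² = 0.6877 J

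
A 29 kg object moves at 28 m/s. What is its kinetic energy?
KE = ½mv² = ½×29×28² = 11368.0 J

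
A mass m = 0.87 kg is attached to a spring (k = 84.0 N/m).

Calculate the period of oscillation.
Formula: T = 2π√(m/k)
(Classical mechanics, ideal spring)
T = 2π√(m/k) = 2π√(0.87/84.0) = 0.6394 s; f = 1/T = 1.564 Hz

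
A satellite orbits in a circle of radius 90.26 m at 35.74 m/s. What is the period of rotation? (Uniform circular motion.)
T = 2πr/v = 2π×90.26/35.74 = 15.87 s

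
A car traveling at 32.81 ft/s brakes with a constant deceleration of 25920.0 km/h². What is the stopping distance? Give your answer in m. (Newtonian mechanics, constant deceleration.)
d = v₀² / (2a) (with unit conversion) = 25.0 m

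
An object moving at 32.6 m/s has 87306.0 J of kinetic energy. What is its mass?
KE = ½mv² → m = 2KE/v² = 2×87306.0/32.6² = 164.3 kg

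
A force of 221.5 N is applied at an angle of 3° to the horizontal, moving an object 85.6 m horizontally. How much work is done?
W = Fd cosθ = 221.5×85.6×cos(3°) = 18934.0 J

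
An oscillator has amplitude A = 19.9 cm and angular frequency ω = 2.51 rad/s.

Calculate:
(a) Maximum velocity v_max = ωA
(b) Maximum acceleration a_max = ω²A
v_max = ωA = 2.51×0.199 = 0.4995 m/s
a_max = ω²A = 2.51²×0.199 = 1.254 m/s²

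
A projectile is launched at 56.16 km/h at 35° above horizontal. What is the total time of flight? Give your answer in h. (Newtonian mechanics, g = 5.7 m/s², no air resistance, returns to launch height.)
T = 2v₀sin(θ)/g (with unit conversion) = 0.0008721 h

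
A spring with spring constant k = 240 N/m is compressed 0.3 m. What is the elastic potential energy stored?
PE = ½kx² = ½×240×0.3² = 10.8 J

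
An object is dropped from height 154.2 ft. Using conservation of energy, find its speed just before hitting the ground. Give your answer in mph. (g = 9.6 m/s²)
mgh = ½mv² → v = √(2gh) = √(2×9.6×47) = 30.04 m/s = 67.2 mph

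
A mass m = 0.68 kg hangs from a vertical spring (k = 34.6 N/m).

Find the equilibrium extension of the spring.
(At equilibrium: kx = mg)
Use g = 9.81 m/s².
x_eq = mg/k = 0.68×9.81/34.6 = 0.1928 m = 19.28 cm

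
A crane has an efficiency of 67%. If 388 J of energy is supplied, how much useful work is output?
W_out = η × W_in = 0.67 × 388 = 259.96 J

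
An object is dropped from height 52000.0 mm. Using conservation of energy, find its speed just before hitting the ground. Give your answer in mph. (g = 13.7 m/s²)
mgh = ½mv² → v = √(2gh) = √(2×13.7×52) = 37.75 m/s = 84.44 mph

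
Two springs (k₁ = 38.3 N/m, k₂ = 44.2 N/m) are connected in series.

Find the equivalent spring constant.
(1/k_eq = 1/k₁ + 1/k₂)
1/k_eq = 1/38.3 + 1/44.2 = 0.048734; k_eq = 20.52 N/m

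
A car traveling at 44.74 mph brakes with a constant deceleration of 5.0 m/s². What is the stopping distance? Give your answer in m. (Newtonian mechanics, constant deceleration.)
d = v₀² / (2a) (with unit conversion) = 40.0 m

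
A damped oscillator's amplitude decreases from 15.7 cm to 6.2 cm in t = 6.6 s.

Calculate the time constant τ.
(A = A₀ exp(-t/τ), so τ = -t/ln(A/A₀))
A/A₀ = 6.2/15.7 = 0.3949; ln(A/A₀) = -0.9291
τ = −t/ln(A/A₀) = −6.6/-0.9291 = 7.104 s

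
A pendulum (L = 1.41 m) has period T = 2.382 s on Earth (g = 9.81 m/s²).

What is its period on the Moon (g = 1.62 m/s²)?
T = 2π√(L/g), so T_moon/T_earth = √(g_earth/g_moon)
T_moon = 2π√(1.41/1.62) = 5.862 s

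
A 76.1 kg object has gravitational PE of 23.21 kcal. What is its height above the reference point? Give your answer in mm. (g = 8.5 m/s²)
PE = mgh → h = PE/(mg) = 9.711e+04 J / (76.1 kg × 8.5 m/s²) = 150.1 m = 150100.0 mm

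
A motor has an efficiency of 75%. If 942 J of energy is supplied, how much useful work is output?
W_out = η × W_in = 0.75 × 942 = 706.5 J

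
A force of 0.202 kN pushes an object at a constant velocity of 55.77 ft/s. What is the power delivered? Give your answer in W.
P = Fv = 202 N × 17 m/s = 3434 W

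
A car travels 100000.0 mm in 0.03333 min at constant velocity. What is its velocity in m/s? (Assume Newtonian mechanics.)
v = d/t (with unit conversion) = 50.01 m/s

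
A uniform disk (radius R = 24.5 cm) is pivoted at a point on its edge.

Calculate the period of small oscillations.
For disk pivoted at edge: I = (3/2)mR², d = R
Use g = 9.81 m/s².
I/m = (3/2)R² = 0.09004 m²; d = R = 0.245 m
T = 2π√((3/2)R²/(gR)) = 2π√(3R/(2g)) = 1.216 s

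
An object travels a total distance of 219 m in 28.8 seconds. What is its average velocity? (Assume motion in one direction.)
v_avg = Δd / Δt = 219 / 28.8 = 7.6 m/s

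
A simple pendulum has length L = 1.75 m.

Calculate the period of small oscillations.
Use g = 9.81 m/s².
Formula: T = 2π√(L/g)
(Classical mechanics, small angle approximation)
T = 2π√(L/g) = 2π√(1.75/9.81) = 2.654 s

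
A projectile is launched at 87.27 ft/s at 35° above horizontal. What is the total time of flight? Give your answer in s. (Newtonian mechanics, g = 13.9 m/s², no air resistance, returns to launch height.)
T = 2v₀sin(θ)/g (with unit conversion) = 2.195 s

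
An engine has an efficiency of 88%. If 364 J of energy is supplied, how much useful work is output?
W_out = η × W_in = 0.88 × 364 = 320.32 J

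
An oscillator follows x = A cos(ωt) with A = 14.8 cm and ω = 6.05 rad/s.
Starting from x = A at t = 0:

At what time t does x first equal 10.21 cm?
cos(ωt) = x/A = 10.21/14.8 = 0.6899
ωt = arccos(0.6899) = 0.8095 rad
t = 0.8095/6.05 = 0.1338 s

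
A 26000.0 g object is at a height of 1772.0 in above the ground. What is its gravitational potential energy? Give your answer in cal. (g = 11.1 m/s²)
PE = mgh = 26 kg × 11.1 m/s² × 45.01 m = 1.299e+04 J = 3105.0 cal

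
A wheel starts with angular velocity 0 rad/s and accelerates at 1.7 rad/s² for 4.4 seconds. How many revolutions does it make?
θ = ω₀t + ½αt² = 0×4.4 + ½×1.7×4.4² = 16.46 rad
Revolutions = θ/(2π) = 16.46/(2π) = 2.62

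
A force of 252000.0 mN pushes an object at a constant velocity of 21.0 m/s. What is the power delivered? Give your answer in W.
P = Fv = 252 N × 21 m/s = 5292 W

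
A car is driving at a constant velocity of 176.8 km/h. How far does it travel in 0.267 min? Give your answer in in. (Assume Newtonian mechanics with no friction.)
d = vt (with unit conversion) = 30970.0 in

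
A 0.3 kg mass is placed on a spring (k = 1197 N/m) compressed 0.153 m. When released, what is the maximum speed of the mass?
½kx² = ½mv² → v = x√(k/m) = 0.153×√(1197/0.3) = 9.664 m/s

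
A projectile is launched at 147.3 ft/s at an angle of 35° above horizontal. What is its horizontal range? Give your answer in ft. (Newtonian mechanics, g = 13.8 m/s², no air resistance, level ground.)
R = v₀² sin(2θ) / g (with unit conversion) = 450.3 ft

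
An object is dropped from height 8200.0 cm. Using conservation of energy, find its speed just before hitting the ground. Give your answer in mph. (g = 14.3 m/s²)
mgh = ½mv² → v = √(2gh) = √(2×14.3×82) = 48.43 m/s = 108.3 mph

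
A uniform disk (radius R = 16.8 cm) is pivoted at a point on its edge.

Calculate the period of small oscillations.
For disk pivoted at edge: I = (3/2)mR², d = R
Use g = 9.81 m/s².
I/m = (3/2)R² = 0.04234 m²; d = R = 0.168 m
T = 2π√((3/2)R²/(gR)) = 2π√(3R/(2g)) = 1.007 s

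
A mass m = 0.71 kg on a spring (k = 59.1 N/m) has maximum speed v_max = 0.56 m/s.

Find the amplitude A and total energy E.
½mv²_max = ½kA² → A = v_max√(m/k) = 0.56×√(0.71/59.1) = 0.06138 m = 6.138 cm
E = ½mv²_max = ½×0.71×0.56² = 0.1113 J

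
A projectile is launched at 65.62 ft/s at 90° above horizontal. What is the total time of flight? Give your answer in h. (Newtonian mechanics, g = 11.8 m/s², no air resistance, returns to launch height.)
T = 2v₀sin(θ)/g (with unit conversion) = 0.0009417 h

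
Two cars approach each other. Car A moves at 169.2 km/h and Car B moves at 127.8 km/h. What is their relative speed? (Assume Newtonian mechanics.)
v_rel = v_A + v_B = 169.2 + 127.8 = 297.0 km/h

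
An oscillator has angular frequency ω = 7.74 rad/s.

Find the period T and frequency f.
T = 2π/ω = 2π/7.74 = 0.8118 s; f = ω/2π = 1.232 Hz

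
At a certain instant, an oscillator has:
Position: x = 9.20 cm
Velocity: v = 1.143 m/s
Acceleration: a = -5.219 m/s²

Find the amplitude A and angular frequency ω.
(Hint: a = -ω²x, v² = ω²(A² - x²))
a = −ω²x → ω = √(|a|/x) = √(5.219/0.092) = 7.532 rad/s
v² = ω²(A² − x²) → A = √(x² + v²/ω²) = √(0.092² + 1.143²/7.532²) = 0.1775 m = 17.75 cm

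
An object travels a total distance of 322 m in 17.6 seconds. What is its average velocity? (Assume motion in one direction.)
v_avg = Δd / Δt = 322 / 17.6 = 18.3 m/s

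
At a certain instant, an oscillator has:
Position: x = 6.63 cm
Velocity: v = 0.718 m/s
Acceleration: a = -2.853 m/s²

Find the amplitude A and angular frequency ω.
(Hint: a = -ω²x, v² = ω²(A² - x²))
a = −ω²x → ω = √(|a|/x) = √(2.853/0.0663) = 6.56 rad/s
v² = ω²(A² − x²) → A = √(x² + v²/ω²) = √(0.0663² + 0.718²/6.56²) = 0.128 m = 12.8 cm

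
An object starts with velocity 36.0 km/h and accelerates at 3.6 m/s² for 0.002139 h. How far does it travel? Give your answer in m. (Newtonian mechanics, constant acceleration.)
d = v₀t + ½at² (with unit conversion) = 183.7 m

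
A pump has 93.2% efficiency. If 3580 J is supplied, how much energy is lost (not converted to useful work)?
W_out = η × W_in = 0.932×3580 = 3336.6 J
W_lost = W_in − W_out = 3580 − 3336.6 = 243.44 J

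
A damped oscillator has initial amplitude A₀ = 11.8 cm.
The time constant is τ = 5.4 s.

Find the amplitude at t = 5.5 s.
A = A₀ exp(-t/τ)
A = A₀ exp(−t/τ) = 11.8×exp(−5.5/5.4) = 4.261 cm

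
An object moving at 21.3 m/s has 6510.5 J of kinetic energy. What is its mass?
KE = ½mv² → m = 2KE/v² = 2×6510.5/21.3² = 28.7 kg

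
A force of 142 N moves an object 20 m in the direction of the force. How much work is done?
W = Fd = 142×20 = 2840.0 J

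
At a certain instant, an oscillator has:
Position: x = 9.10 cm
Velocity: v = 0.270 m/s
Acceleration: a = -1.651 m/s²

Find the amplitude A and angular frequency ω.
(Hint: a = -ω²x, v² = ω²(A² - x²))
a = −ω²x → ω = √(|a|/x) = √(1.651/0.091) = 4.259 rad/s
v² = ω²(A² − x²) → A = √(x² + v²/ω²) = √(0.091² + 0.27²/4.259²) = 0.1109 m = 11.09 cm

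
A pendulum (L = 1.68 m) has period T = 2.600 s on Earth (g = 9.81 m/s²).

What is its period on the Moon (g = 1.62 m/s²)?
T = 2π√(L/g), so T_moon/T_earth = √(g_earth/g_moon)
T_moon = 2π√(1.68/1.62) = 6.398 s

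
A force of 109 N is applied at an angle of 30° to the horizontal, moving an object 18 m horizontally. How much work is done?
W = Fd cosθ = 109×18×cos(30°) = 1699.1 J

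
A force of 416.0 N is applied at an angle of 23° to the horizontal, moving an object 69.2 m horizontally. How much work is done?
W = Fd cosθ = 416.0×69.2×cos(23°) = 26499.0 J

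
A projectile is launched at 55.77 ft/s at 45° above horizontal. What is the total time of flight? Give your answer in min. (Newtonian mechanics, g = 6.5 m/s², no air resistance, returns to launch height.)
T = 2v₀sin(θ)/g (with unit conversion) = 0.06164 min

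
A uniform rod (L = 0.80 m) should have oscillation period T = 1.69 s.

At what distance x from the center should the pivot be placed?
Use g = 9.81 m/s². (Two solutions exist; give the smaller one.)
T = 2π√((L²/12 + x²)/(gx)). Let c = T²g/(4π²) = 0.7097.
x² − cx + L²/12 = 0 → x = (c − √(c² − L²/3))/2 = 0.08543 m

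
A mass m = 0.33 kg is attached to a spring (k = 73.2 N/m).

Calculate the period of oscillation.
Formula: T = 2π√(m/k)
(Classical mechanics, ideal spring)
T = 2π√(m/k) = 2π√(0.33/73.2) = 0.4219 s; f = 1/T = 2.37 Hz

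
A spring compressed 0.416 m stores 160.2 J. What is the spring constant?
PE = ½kx² → k = 2PE/x² = 2×160.2/0.416² = 1851.0 N/m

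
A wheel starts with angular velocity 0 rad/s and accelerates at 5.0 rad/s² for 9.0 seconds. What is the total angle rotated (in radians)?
θ = ω₀t + ½αt² = 0×9.0 + ½×5.0×9.0² = 202.5 rad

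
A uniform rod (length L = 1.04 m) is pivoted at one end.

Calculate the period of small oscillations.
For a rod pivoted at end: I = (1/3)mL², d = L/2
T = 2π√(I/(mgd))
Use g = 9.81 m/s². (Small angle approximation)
I/m = (1/3)L² = 0.3605 m²; d = L/2 = 0.52 m
T = 2π√(I/(mgd)) = 2π√(0.3605/(9.81×0.52)) = 1.67 s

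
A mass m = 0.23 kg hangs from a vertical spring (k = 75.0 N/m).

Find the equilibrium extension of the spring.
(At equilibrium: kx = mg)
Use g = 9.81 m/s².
x_eq = mg/k = 0.23×9.81/75.0 = 0.03008 m = 3.008 cm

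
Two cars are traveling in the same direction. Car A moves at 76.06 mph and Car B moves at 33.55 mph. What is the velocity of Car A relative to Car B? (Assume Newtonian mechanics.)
v_rel = v_A - v_B = 76.06 - 33.55 = 42.51 mph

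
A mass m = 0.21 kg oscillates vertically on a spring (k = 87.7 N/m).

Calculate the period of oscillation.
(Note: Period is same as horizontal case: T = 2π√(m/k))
T = 2π√(m/k) = 2π√(0.21/87.7) = 0.3075 s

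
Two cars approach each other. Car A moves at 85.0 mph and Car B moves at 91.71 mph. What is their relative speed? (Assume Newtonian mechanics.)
v_rel = v_A + v_B = 85.0 + 91.71 = 176.7 mph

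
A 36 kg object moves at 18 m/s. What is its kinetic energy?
KE = ½mv² = ½×36×18² = 5832.0 J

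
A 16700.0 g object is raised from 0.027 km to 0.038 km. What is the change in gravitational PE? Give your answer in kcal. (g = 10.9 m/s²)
ΔPE = mg(h₂ − h₁) = 16.7 kg × 10.9 m/s² × (38 − 27) m = 2002 J = 0.4786 kcal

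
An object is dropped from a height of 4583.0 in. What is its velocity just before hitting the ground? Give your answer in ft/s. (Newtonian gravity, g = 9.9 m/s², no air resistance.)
v = √(2gh) (with unit conversion) = 157.5 ft/s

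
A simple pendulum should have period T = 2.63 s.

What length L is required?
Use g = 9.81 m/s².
T = 2π√(L/g) → L = g(T/2π)² = 9.81×(2.63/2π)² = 1.719 m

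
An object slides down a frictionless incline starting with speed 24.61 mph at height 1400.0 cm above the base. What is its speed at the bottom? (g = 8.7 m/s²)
½mv₀² + mgh = ½mv² → v = √(v₀² + 2gh) = √(11² + 2×8.7×14) = 19.1 m/s = 42.72 mph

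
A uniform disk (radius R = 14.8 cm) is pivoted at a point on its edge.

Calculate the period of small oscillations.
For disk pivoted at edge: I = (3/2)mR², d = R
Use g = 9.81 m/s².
I/m = (3/2)R² = 0.03286 m²; d = R = 0.148 m
T = 2π√((3/2)R²/(gR)) = 2π√(3R/(2g)) = 0.9452 s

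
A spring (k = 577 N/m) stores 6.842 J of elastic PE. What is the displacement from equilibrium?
PE = ½kx² → x = √(2PE/k) = √(2×6.842/577) = 0.154 m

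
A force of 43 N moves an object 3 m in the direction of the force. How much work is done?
W = Fd = 43×3 = 129.0 J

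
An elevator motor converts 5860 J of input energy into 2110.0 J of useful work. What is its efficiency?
η = W_out/W_in = 2110.0/5860 = 0.3601 = 36.01%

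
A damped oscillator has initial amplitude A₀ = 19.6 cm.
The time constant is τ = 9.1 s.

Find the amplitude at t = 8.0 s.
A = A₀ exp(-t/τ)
A = A₀ exp(−t/τ) = 19.6×exp(−8.0/9.1) = 8.137 cm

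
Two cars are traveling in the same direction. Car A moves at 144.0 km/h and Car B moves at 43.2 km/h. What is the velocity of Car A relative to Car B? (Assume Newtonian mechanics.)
v_rel = v_A - v_B = 144.0 - 43.2 = 100.8 km/h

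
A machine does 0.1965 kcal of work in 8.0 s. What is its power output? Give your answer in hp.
P = W/t = 822.2 J / 8 s = 102.8 W = 0.1378 hp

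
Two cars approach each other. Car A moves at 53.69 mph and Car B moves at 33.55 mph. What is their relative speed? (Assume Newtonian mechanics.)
v_rel = v_A + v_B = 53.69 + 33.55 = 87.24 mph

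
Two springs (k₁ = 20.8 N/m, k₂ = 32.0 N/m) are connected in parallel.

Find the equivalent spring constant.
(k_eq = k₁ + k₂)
k_eq = k₁ + k₂ = 20.8 + 32.0 = 52.8 N/m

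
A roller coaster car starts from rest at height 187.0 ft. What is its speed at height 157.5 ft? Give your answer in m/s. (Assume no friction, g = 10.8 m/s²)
mgh₁ = ½mv₂² + mgh₂ → v₂ = √(2g(h₁−h₂)) = √(2×10.8×(57−48.01)) = 13.94 m/s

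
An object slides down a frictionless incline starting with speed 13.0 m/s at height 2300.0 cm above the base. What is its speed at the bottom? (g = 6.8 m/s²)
½mv₀² + mgh = ½mv² → v = √(v₀² + 2gh) = √(13² + 2×6.8×23) = 21.95 m/s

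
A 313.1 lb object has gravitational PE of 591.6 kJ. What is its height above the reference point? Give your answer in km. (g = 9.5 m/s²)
PE = mgh → h = PE/(mg) = 5.916e+05 J / (142 kg × 9.5 m/s²) = 438.5 m = 0.4385 km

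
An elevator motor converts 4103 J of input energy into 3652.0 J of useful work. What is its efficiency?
η = W_out/W_in = 3652.0/4103 = 0.8901 = 89.01%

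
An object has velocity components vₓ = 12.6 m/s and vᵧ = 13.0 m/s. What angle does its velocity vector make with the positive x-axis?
θ = arctan(vᵧ/vₓ) = arctan(13.0/12.6) = 45.9°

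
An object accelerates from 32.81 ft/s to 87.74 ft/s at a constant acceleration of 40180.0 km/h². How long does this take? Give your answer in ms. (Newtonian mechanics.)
t = (v - v₀)/a (with unit conversion) = 5400.0 ms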